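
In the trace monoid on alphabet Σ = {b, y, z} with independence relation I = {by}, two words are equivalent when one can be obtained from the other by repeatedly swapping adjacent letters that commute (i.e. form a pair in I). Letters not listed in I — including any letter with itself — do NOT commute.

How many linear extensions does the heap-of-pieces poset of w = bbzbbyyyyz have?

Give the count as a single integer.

15

#0=b has no predecessor
#1=b depends on [0:b]
#2=z depends on [1:b]
#3=b depends on [2:z]
#4=b depends on [3:b]
#5=y depends on [2:z]
#6=y depends on [5:y]
#7=y depends on [6:y]
#8=y depends on [7:y]
#9=z depends on [4:b, 8:y]
sources: [0:b]
N(rest) = Σ N(rest − s) over sources s of rest; N(one piece) = 1:
  size 1 → [9]=1
  size 2 → [4,9]=1  [8,9]=1
  size 3 → [3,4,9]=1  [4,8,9]=2  [7,8,9]=1
  size 4 → [3,4,8,9]=3  [4,7,8,9]=3  [6,7,8,9]=1
  size 5 → [3,4,7,8,9]=6  [4,6,7,8,9]=4  [5,6,7,8,9]=1
  size 6 → [3,4,6,7,8,9]=10  [4,5,6,7,8,9]=5
  size 7 → [3,4,5,6,7,8,9]=15
  size 8 → [2,3,4,5,6,7,8,9]=15
  first=0(b) contributes 15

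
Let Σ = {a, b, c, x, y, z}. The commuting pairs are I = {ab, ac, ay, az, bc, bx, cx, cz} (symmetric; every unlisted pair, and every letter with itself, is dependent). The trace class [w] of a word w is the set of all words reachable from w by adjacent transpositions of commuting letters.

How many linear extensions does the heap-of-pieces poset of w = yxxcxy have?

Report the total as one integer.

#0=y has no predecessor
#1=x depends on [0:y]
#2=x depends on [1:x]
#3=c depends on [0:y]
#4=x depends on [2:x]
#5=y depends on [3:c, 4:x]
sources: [0:y]
N(rest) = Σ N(rest − s) over sources s of rest; N(one piece) = 1:
  size 1 → [5]=1
  size 2 → [3,5]=1  [4,5]=1
  size 3 → [2,4,5]=1  [3,4,5]=2
  size 4 → [1,2,4,5]=1  [2,3,4,5]=3
  first=0(y) contributes 4

4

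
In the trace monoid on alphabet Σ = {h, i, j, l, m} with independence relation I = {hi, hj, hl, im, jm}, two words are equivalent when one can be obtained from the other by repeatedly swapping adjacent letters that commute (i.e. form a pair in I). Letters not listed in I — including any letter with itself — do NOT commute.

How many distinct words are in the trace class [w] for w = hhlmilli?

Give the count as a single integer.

9

0(h) covers ∅
1(h) covers 0:h
2(l) covers ∅
3(m) covers 1:h, 2:l
4(i) covers 2:l
5(l) covers 3:m, 4:i
6(l) covers 5:l
7(i) covers 6:l
floor of heap: 0:h, 2:l
completions by unplaced set U, small U first (add the entries for U minus each lowest piece of U):
  |U|=1: {7}:1
  |U|=2: {6,7}:1
  |U|=3: {5,6,7}:1
  |U|=4: {3,5,6,7}:1  {4,5,6,7}:1
  |U|=5: {1,3,5,6,7}:1  {3,4,5,6,7}:2
  |U|=6: {0,1,3,5,6,7}:1  {1,3,4,5,6,7}:3  {2,3,4,5,6,7}:2
  start at 0(h): 5
  start at 2(l): 4
sum over floor = 9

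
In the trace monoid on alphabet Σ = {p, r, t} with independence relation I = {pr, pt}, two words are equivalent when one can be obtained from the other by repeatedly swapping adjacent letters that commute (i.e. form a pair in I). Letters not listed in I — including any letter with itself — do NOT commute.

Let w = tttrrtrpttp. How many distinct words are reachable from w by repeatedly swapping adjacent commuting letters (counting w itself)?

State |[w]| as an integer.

drop 0:t onto floor
drop 1:t onto {0:t}
drop 2:t onto {1:t}
drop 3:r onto {2:t}
drop 4:r onto {3:r}
drop 5:t onto {4:r}
drop 6:r onto {5:t}
drop 7:p onto floor
drop 8:t onto {6:r}
drop 9:t onto {8:t}
drop 10:p onto {7:p}
ground layer = {0:t, 7:p}
drop-orders for the pieces not yet dropped (sum over which currently-grounded one goes next):
  1 to go: {9} 1  {10} 1
  2 to go: {7,10} 1  {8,9} 1  {9,10} 2
  3 to go: {6,8,9} 1  {7,9,10} 3  {8,9,10} 3
  4 to go: {5,6,8,9} 1  {6,8,9,10} 4  {7,8,9,10} 6
  5 to go: {4,5,6,8,9} 1  {5,6,8,9,10} 5  {6,7,8,9,10} 10
  6 to go: {3,4,5,6,8,9} 1  {4,5,6,8,9,10} 6  {5,6,7,8,9,10} 15
  7 to go: {2,3,4,5,6,8,9} 1  {3,4,5,6,8,9,10} 7  {4,5,6,7,8,9,10} 21
  8 to go: {1,2,3,4,5,6,8,9} 1  {2,3,4,5,6,8,9,10} 8  {3,4,5,6,7,8,9,10} 28
  9 to go: {0,1,2,3,4,5,6,8,9} 1  {1,2,3,4,5,6,8,9,10} 9  {2,3,4,5,6,7,8,9,10} 36
  if 0:t drops first: 45 orders
  if 7:p drops first: 10 orders
heap linearizations: 55

55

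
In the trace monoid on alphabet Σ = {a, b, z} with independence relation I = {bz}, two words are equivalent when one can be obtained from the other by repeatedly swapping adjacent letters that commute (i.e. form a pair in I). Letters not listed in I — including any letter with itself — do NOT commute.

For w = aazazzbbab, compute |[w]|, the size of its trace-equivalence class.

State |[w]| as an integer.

6

0(a) covers ∅
1(a) covers 0:a
2(z) covers 1:a
3(a) covers 2:z
4(z) covers 3:a
5(z) covers 4:z
6(b) covers 3:a
7(b) covers 6:b
8(a) covers 5:z, 7:b
9(b) covers 8:a
floor of heap: 0:a
completions by unplaced set U, small U first (add the entries for U minus each lowest piece of U):
  |U|=1: {9}:1
  |U|=2: {8,9}:1
  |U|=3: {5,8,9}:1  {7,8,9}:1
  |U|=4: {4,5,8,9}:1  {5,7,8,9}:2  {6,7,8,9}:1
  |U|=5: {4,5,7,8,9}:3  {5,6,7,8,9}:3
  |U|=6: {4,5,6,7,8,9}:6
  |U|=7: {3,4,5,6,7,8,9}:6
  |U|=8: {2,3,4,5,6,7,8,9}:6
  start at 0(a): 6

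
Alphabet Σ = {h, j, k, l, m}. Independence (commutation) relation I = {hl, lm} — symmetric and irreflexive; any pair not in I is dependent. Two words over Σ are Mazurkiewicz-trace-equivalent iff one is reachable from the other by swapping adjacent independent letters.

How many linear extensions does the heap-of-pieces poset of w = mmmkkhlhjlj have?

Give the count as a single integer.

3

0(m) covers ∅
1(m) covers 0:m
2(m) covers 1:m
3(k) covers 2:m
4(k) covers 3:k
5(h) covers 4:k
6(l) covers 4:k
7(h) covers 5:h
8(j) covers 6:l, 7:h
9(l) covers 8:j
10(j) covers 9:l
floor of heap: 0:m
completions by unplaced set U, small U first (add the entries for U minus each lowest piece of U):
  |U|=1: {10}:1
  |U|=2: {9,10}:1
  |U|=3: {8,9,10}:1
  |U|=4: {6,8,9,10}:1  {7,8,9,10}:1
  |U|=5: {5,7,8,9,10}:1  {6,7,8,9,10}:2
  |U|=6: {5,6,7,8,9,10}:3
  |U|=7: {4,5,6,7,8,9,10}:3
  |U|=8: {3,4,5,6,7,8,9,10}:3
  |U|=9: {2,3,4,5,6,7,8,9,10}:3
  start at 0(m): 3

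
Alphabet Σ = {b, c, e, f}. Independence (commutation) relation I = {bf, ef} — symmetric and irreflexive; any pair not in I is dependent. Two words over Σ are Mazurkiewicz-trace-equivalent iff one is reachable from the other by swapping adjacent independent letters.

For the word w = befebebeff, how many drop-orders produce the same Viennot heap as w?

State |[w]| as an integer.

piece 0:b — minimal
piece 1:e rests on {0:b}
piece 2:f — minimal
piece 3:e rests on {1:e}
piece 4:b rests on {3:e}
piece 5:e rests on {4:b}
piece 6:b rests on {5:e}
piece 7:e rests on {6:b}
piece 8:f rests on {2:f}
piece 9:f rests on {8:f}
minimal pieces: {0:b, 2:f}
ways to finish when only these pieces remain (= sum over removing one remaining piece with nothing left below it):
  1 left: {7}→1  {9}→1
  2 left: {6,7}→1  {7,9}→2  {8,9}→1
  3 left: {2,8,9}→1  {5,6,7}→1  {6,7,9}→3  {7,8,9}→3
  4 left: {2,7,8,9}→4  {4,5,6,7}→1  {5,6,7,9}→4  {6,7,8,9}→6
  5 left: {2,6,7,8,9}→10  {3,4,5,6,7}→1  {4,5,6,7,9}→5  {5,6,7,8,9}→10
  6 left: {1,3,4,5,6,7}→1  {2,5,6,7,8,9}→20  {3,4,5,6,7,9}→6  {4,5,6,7,8,9}→15
  7 left: {0,1,3,4,5,6,7}→1  {1,3,4,5,6,7,9}→7  {2,4,5,6,7,8,9}→35  {3,4,5,6,7,8,9}→21
  8 left: {0,1,3,4,5,6,7,9}→8  {1,3,4,5,6,7,8,9}→28  {2,3,4,5,6,7,8,9}→56
  placing 0:b first → 84 extensions
  placing 2:f first → 36 extensions
total linear extensions = 120

120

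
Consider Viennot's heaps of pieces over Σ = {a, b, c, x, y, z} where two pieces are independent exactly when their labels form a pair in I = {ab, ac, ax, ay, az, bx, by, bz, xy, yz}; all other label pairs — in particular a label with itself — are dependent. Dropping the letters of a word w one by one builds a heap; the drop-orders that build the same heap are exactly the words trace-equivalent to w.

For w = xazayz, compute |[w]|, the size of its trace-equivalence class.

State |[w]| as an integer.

piece 0:x — minimal
piece 1:a — minimal
piece 2:z rests on {0:x}
piece 3:a rests on {1:a}
piece 4:y — minimal
piece 5:z rests on {2:z}
minimal pieces: {0:x, 1:a, 4:y}
ways to finish when only these pieces remain (= sum over removing one remaining piece with nothing left below it):
  1 left: {3}→1  {4}→1  {5}→1
  2 left: {1,3}→1  {2,5}→1  {3,4}→2  {3,5}→2  {4,5}→2
  3 left: {0,2,5}→1  {1,3,4}→3  {1,3,5}→3  {2,3,5}→3  {2,4,5}→3  {3,4,5}→6
  4 left: {0,2,3,5}→4  {0,2,4,5}→4  {1,2,3,5}→6  {1,3,4,5}→12  {2,3,4,5}→12
  placing 0:x first → 30 extensions
  placing 1:a first → 20 extensions
  placing 4:y first → 10 extensions
total linear extensions = 60

60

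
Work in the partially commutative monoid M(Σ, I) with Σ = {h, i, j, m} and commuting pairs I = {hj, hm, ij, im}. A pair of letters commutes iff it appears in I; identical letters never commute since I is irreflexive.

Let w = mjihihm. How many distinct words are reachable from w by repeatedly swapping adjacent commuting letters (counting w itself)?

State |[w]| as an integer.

#0=m has no predecessor
#1=j depends on [0:m]
#2=i has no predecessor
#3=h depends on [2:i]
#4=i depends on [3:h]
#5=h depends on [4:i]
#6=m depends on [1:j]
sources: [0:m, 2:i]
N(rest) = Σ N(rest − s) over sources s of rest; N(one piece) = 1:
  size 1 → [5]=1  [6]=1
  size 2 → [1,6]=1  [4,5]=1  [5,6]=2
  size 3 → [0,1,6]=1  [1,5,6]=3  [3,4,5]=1  [4,5,6]=3
  size 4 → [0,1,5,6]=4  [1,4,5,6]=6  [2,3,4,5]=1  [3,4,5,6]=4
  size 5 → [0,1,4,5,6]=10  [1,3,4,5,6]=10  [2,3,4,5,6]=5
  first=0(m) contributes 15
  first=2(i) contributes 20
|[w]| = 35

35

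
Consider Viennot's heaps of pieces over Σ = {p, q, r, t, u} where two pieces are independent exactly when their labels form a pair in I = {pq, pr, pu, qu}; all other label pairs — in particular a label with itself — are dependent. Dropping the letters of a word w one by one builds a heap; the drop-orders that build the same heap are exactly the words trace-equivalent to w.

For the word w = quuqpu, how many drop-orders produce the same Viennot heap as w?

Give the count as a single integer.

#0=q has no predecessor
#1=u has no predecessor
#2=u depends on [1:u]
#3=q depends on [0:q]
#4=p has no predecessor
#5=u depends on [2:u]
sources: [0:q, 1:u, 4:p]
N(rest) = Σ N(rest − s) over sources s of rest; N(one piece) = 1:
  size 1 → [3]=1  [4]=1  [5]=1
  size 2 → [0,3]=1  [2,5]=1  [3,4]=2  [3,5]=2  [4,5]=2
  size 3 → [0,3,4]=3  [0,3,5]=3  [1,2,5]=1  [2,3,5]=3  [2,4,5]=3  [3,4,5]=6
  size 4 → [0,2,3,5]=6  [0,3,4,5]=12  [1,2,3,5]=4  [1,2,4,5]=4  [2,3,4,5]=12
  first=0(q) contributes 20
  first=1(u) contributes 30
  first=4(p) contributes 10
|[w]| = 60

60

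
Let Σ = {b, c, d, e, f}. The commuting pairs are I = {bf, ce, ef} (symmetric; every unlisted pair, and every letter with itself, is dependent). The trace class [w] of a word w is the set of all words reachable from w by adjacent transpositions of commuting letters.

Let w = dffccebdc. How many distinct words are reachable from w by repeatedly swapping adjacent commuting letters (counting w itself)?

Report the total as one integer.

5

piece 0:d — minimal
piece 1:f rests on {0:d}
piece 2:f rests on {1:f}
piece 3:c rests on {2:f}
piece 4:c rests on {3:c}
piece 5:e rests on {0:d}
piece 6:b rests on {4:c, 5:e}
piece 7:d rests on {6:b}
piece 8:c rests on {7:d}
minimal pieces: {0:d}
ways to finish when only these pieces remain (= sum over removing one remaining piece with nothing left below it):
  1 left: {8}→1
  2 left: {7,8}→1
  3 left: {6,7,8}→1
  4 left: {4,6,7,8}→1  {5,6,7,8}→1
  5 left: {3,4,6,7,8}→1  {4,5,6,7,8}→2
  6 left: {2,3,4,6,7,8}→1  {3,4,5,6,7,8}→3
  7 left: {1,2,3,4,6,7,8}→1  {2,3,4,5,6,7,8}→4
  placing 0:d first → 5 extensions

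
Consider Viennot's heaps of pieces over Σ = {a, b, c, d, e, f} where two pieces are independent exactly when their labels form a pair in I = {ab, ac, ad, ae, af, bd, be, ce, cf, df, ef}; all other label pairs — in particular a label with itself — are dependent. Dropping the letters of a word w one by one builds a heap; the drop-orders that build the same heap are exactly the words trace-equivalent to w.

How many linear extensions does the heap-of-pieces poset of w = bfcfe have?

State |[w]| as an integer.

piece 0:b — minimal
piece 1:f rests on {0:b}
piece 2:c rests on {0:b}
piece 3:f rests on {1:f}
piece 4:e — minimal
minimal pieces: {0:b, 4:e}
ways to finish when only these pieces remain (= sum over removing one remaining piece with nothing left below it):
  1 left: {2}→1  {3}→1  {4}→1
  2 left: {1,3}→1  {2,3}→2  {2,4}→2  {3,4}→2
  3 left: {1,2,3}→3  {1,3,4}→3  {2,3,4}→6
  placing 0:b first → 12 extensions
  placing 4:e first → 3 extensions
total linear extensions = 15

15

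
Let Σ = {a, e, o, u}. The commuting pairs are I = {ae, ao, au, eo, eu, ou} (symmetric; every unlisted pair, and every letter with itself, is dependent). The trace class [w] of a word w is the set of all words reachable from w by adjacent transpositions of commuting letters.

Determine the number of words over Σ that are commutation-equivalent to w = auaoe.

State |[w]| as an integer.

60

drop 0:a onto floor
drop 1:u onto floor
drop 2:a onto {0:a}
drop 3:o onto floor
drop 4:e onto floor
ground layer = {0:a, 1:u, 3:o, 4:e}
drop-orders for the pieces not yet dropped (sum over which currently-grounded one goes next):
  1 to go: {1} 1  {2} 1  {3} 1  {4} 1
  2 to go: {0,2} 1  {1,2} 2  {1,3} 2  {1,4} 2  {2,3} 2  {2,4} 2  {3,4} 2
  3 to go: {0,1,2} 3  {0,2,3} 3  {0,2,4} 3  {1,2,3} 6  {1,2,4} 6  {1,3,4} 6  {2,3,4} 6
  if 0:a drops first: 24 orders
  if 1:u drops first: 12 orders
  if 3:o drops first: 12 orders
  if 4:e drops first: 12 orders
heap linearizations: 60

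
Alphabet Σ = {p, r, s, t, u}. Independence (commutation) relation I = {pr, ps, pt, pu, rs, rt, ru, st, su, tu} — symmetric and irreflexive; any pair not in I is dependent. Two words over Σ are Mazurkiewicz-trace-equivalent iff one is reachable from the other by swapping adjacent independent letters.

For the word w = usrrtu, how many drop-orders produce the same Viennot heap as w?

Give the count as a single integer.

drop 0:u onto floor
drop 1:s onto floor
drop 2:r onto floor
drop 3:r onto {2:r}
drop 4:t onto floor
drop 5:u onto {0:u}
ground layer = {0:u, 1:s, 2:r, 4:t}
drop-orders for the pieces not yet dropped (sum over which currently-grounded one goes next):
  1 to go: {1} 1  {3} 1  {4} 1  {5} 1
  2 to go: {0,5} 1  {1,3} 2  {1,4} 2  {1,5} 2  {2,3} 1  {3,4} 2  {3,5} 2  {4,5} 2
  3 to go: {0,1,5} 3  {0,3,5} 3  {0,4,5} 3  {1,2,3} 3  {1,3,4} 6  {1,3,5} 6  {1,4,5} 6  {2,3,4} 3  {2,3,5} 3  {3,4,5} 6
  4 to go: {0,1,3,5} 12  {0,1,4,5} 12  {0,2,3,5} 6  {0,3,4,5} 12  {1,2,3,4} 12  {1,2,3,5} 12  {1,3,4,5} 24  {2,3,4,5} 12
  if 0:u drops first: 60 orders
  if 1:s drops first: 30 orders
  if 2:r drops first: 60 orders
  if 4:t drops first: 30 orders
heap linearizations: 180

180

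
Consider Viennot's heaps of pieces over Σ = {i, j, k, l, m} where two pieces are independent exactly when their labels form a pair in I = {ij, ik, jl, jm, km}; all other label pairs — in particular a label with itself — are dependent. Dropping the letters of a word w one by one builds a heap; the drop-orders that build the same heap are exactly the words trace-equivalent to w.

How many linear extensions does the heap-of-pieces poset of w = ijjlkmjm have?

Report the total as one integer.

0(i) covers ∅
1(j) covers ∅
2(j) covers 1:j
3(l) covers 0:i
4(k) covers 2:j, 3:l
5(m) covers 3:l
6(j) covers 4:k
7(m) covers 5:m
floor of heap: 0:i, 1:j
completions by unplaced set U, small U first (add the entries for U minus each lowest piece of U):
  |U|=1: {6}:1  {7}:1
  |U|=2: {4,6}:1  {5,7}:1  {6,7}:2
  |U|=3: {2,4,6}:1  {4,6,7}:3  {5,6,7}:3
  |U|=4: {1,2,4,6}:1  {2,4,6,7}:4  {4,5,6,7}:6
  |U|=5: {1,2,4,6,7}:5  {2,4,5,6,7}:10  {3,4,5,6,7}:6
  |U|=6: {0,3,4,5,6,7}:6  {1,2,4,5,6,7}:15  {2,3,4,5,6,7}:16
  start at 0(i): 31
  start at 1(j): 22
sum over floor = 53

53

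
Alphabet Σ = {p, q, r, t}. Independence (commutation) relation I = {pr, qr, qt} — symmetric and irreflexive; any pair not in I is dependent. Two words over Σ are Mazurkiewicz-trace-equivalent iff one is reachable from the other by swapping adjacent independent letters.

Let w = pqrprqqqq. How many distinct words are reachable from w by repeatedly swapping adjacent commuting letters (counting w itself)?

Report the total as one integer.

piece 0:p — minimal
piece 1:q rests on {0:p}
piece 2:r — minimal
piece 3:p rests on {1:q}
piece 4:r rests on {2:r}
piece 5:q rests on {3:p}
piece 6:q rests on {5:q}
piece 7:q rests on {6:q}
piece 8:q rests on {7:q}
minimal pieces: {0:p, 2:r}
ways to finish when only these pieces remain (= sum over removing one remaining piece with nothing left below it):
  1 left: {4}→1  {8}→1
  2 left: {2,4}→1  {4,8}→2  {7,8}→1
  3 left: {2,4,8}→3  {4,7,8}→3  {6,7,8}→1
  4 left: {2,4,7,8}→6  {4,6,7,8}→4  {5,6,7,8}→1
  5 left: {2,4,6,7,8}→10  {3,5,6,7,8}→1  {4,5,6,7,8}→5
  6 left: {1,3,5,6,7,8}→1  {2,4,5,6,7,8}→15  {3,4,5,6,7,8}→6
  7 left: {0,1,3,5,6,7,8}→1  {1,3,4,5,6,7,8}→7  {2,3,4,5,6,7,8}→21
  placing 0:p first → 28 extensions
  placing 2:r first → 8 extensions
total linear extensions = 36

36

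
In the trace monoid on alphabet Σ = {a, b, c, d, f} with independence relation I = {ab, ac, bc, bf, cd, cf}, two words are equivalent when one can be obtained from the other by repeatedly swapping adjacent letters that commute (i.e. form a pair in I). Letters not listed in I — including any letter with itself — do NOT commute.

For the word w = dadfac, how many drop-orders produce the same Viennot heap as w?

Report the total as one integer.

6

drop 0:d onto floor
drop 1:a onto {0:d}
drop 2:d onto {1:a}
drop 3:f onto {2:d}
drop 4:a onto {3:f}
drop 5:c onto floor
ground layer = {0:d, 5:c}
drop-orders for the pieces not yet dropped (sum over which currently-grounded one goes next):
  1 to go: {4} 1  {5} 1
  2 to go: {3,4} 1  {4,5} 2
  3 to go: {2,3,4} 1  {3,4,5} 3
  4 to go: {1,2,3,4} 1  {2,3,4,5} 4
  if 0:d drops first: 5 orders
  if 5:c drops first: 1 orders
heap linearizations: 6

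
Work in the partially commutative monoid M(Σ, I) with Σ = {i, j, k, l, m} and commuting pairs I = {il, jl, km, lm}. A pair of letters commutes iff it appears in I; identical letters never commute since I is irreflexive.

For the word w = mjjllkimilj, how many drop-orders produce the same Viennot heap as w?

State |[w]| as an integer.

0(m) covers ∅
1(j) covers 0:m
2(j) covers 1:j
3(l) covers ∅
4(l) covers 3:l
5(k) covers 2:j, 4:l
6(i) covers 5:k
7(m) covers 6:i
8(i) covers 7:m
9(l) covers 5:k
10(j) covers 8:i
floor of heap: 0:m, 3:l
completions by unplaced set U, small U first (add the entries for U minus each lowest piece of U):
  |U|=1: {9}:1  {10}:1
  |U|=2: {8,10}:1  {9,10}:2
  |U|=3: {7,8,10}:1  {8,9,10}:3
  |U|=4: {6,7,8,10}:1  {7,8,9,10}:4
  |U|=5: {6,7,8,9,10}:5
  |U|=6: {5,6,7,8,9,10}:5
  |U|=7: {2,5,6,7,8,9,10}:5  {4,5,6,7,8,9,10}:5
  |U|=8: {1,2,5,6,7,8,9,10}:5  {2,4,5,6,7,8,9,10}:10  {3,4,5,6,7,8,9,10}:5
  |U|=9: {0,1,2,5,6,7,8,9,10}:5  {1,2,4,5,6,7,8,9,10}:15  {2,3,4,5,6,7,8,9,10}:15
  start at 0(m): 30
  start at 3(l): 20
sum over floor = 50

50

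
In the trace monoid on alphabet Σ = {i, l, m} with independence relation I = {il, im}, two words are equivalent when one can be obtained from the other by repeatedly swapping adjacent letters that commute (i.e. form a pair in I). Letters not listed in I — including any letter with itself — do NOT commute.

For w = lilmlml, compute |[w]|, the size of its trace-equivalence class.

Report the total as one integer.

drop 0:l onto floor
drop 1:i onto floor
drop 2:l onto {0:l}
drop 3:m onto {2:l}
drop 4:l onto {3:m}
drop 5:m onto {4:l}
drop 6:l onto {5:m}
ground layer = {0:l, 1:i}
drop-orders for the pieces not yet dropped (sum over which currently-grounded one goes next):
  1 to go: {1} 1  {6} 1
  2 to go: {1,6} 2  {5,6} 1
  3 to go: {1,5,6} 3  {4,5,6} 1
  4 to go: {1,4,5,6} 4  {3,4,5,6} 1
  5 to go: {1,3,4,5,6} 5  {2,3,4,5,6} 1
  if 0:l drops first: 6 orders
  if 1:i drops first: 1 orders
heap linearizations: 7

7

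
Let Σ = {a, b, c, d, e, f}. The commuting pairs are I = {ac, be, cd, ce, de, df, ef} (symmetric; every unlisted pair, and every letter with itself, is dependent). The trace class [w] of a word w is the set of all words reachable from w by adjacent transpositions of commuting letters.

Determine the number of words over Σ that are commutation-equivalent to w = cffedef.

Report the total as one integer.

105

piece 0:c — minimal
piece 1:f rests on {0:c}
piece 2:f rests on {1:f}
piece 3:e — minimal
piece 4:d — minimal
piece 5:e rests on {3:e}
piece 6:f rests on {2:f}
minimal pieces: {0:c, 3:e, 4:d}
ways to finish when only these pieces remain (= sum over removing one remaining piece with nothing left below it):
  1 left: {4}→1  {5}→1  {6}→1
  2 left: {2,6}→1  {3,5}→1  {4,5}→2  {4,6}→2  {5,6}→2
  3 left: {1,2,6}→1  {2,4,6}→3  {2,5,6}→3  {3,4,5}→3  {3,5,6}→3  {4,5,6}→6
  4 left: {0,1,2,6}→1  {1,2,4,6}→4  {1,2,5,6}→4  {2,3,5,6}→6  {2,4,5,6}→12  {3,4,5,6}→12
  5 left: {0,1,2,4,6}→5  {0,1,2,5,6}→5  {1,2,3,5,6}→10  {1,2,4,5,6}→20  {2,3,4,5,6}→30
  placing 0:c first → 60 extensions
  placing 3:e first → 30 extensions
  placing 4:d first → 15 extensions
total linear extensions = 105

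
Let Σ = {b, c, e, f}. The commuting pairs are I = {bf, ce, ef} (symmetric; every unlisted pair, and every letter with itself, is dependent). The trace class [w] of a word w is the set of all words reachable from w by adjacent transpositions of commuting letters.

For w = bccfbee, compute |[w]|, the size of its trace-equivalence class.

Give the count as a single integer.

4

drop 0:b onto floor
drop 1:c onto {0:b}
drop 2:c onto {1:c}
drop 3:f onto {2:c}
drop 4:b onto {2:c}
drop 5:e onto {4:b}
drop 6:e onto {5:e}
ground layer = {0:b}
drop-orders for the pieces not yet dropped (sum over which currently-grounded one goes next):
  1 to go: {3} 1  {6} 1
  2 to go: {3,6} 2  {5,6} 1
  3 to go: {3,5,6} 3  {4,5,6} 1
  4 to go: {3,4,5,6} 4
  5 to go: {2,3,4,5,6} 4
  if 0:b drops first: 4 orders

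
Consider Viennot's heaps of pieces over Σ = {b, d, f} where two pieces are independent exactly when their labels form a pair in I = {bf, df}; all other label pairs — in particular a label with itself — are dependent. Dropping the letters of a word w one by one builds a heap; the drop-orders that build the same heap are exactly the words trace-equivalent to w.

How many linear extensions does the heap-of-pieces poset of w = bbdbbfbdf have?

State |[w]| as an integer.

drop 0:b onto floor
drop 1:b onto {0:b}
drop 2:d onto {1:b}
drop 3:b onto {2:d}
drop 4:b onto {3:b}
drop 5:f onto floor
drop 6:b onto {4:b}
drop 7:d onto {6:b}
drop 8:f onto {5:f}
ground layer = {0:b, 5:f}
drop-orders for the pieces not yet dropped (sum over which currently-grounded one goes next):
  1 to go: {7} 1  {8} 1
  2 to go: {5,8} 1  {6,7} 1  {7,8} 2
  3 to go: {4,6,7} 1  {5,7,8} 3  {6,7,8} 3
  4 to go: {3,4,6,7} 1  {4,6,7,8} 4  {5,6,7,8} 6
  5 to go: {2,3,4,6,7} 1  {3,4,6,7,8} 5  {4,5,6,7,8} 10
  6 to go: {1,2,3,4,6,7} 1  {2,3,4,6,7,8} 6  {3,4,5,6,7,8} 15
  7 to go: {0,1,2,3,4,6,7} 1  {1,2,3,4,6,7,8} 7  {2,3,4,5,6,7,8} 21
  if 0:b drops first: 28 orders
  if 5:f drops first: 8 orders
heap linearizations: 36

36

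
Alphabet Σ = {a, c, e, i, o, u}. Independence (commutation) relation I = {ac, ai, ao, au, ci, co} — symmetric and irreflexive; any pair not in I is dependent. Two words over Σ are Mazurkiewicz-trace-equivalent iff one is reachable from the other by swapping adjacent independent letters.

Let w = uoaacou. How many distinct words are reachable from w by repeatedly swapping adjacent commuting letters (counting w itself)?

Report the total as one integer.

63

piece 0:u — minimal
piece 1:o rests on {0:u}
piece 2:a — minimal
piece 3:a rests on {2:a}
piece 4:c rests on {0:u}
piece 5:o rests on {1:o}
piece 6:u rests on {4:c, 5:o}
minimal pieces: {0:u, 2:a}
ways to finish when only these pieces remain (= sum over removing one remaining piece with nothing left below it):
  1 left: {3}→1  {6}→1
  2 left: {2,3}→1  {3,6}→2  {4,6}→1  {5,6}→1
  3 left: {1,5,6}→1  {2,3,6}→3  {3,4,6}→3  {3,5,6}→3  {4,5,6}→2
  4 left: {1,3,5,6}→4  {1,4,5,6}→3  {2,3,4,6}→6  {2,3,5,6}→6  {3,4,5,6}→8
  5 left: {0,1,4,5,6}→3  {1,2,3,5,6}→10  {1,3,4,5,6}→15  {2,3,4,5,6}→20
  placing 0:u first → 45 extensions
  placing 2:a first → 18 extensions
total linear extensions = 63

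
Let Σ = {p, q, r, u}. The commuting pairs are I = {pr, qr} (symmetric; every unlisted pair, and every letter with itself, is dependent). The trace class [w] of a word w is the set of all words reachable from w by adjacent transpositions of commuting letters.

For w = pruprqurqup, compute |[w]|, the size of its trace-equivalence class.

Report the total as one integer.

12

drop 0:p onto floor
drop 1:r onto floor
drop 2:u onto {0:p, 1:r}
drop 3:p onto {2:u}
drop 4:r onto {2:u}
drop 5:q onto {3:p}
drop 6:u onto {4:r, 5:q}
drop 7:r onto {6:u}
drop 8:q onto {6:u}
drop 9:u onto {7:r, 8:q}
drop 10:p onto {9:u}
ground layer = {0:p, 1:r}
drop-orders for the pieces not yet dropped (sum over which currently-grounded one goes next):
  1 to go: {10} 1
  2 to go: {9,10} 1
  3 to go: {7,9,10} 1  {8,9,10} 1
  4 to go: {7,8,9,10} 2
  5 to go: {6,7,8,9,10} 2
  6 to go: {4,6,7,8,9,10} 2  {5,6,7,8,9,10} 2
  7 to go: {3,5,6,7,8,9,10} 2  {4,5,6,7,8,9,10} 4
  8 to go: {3,4,5,6,7,8,9,10} 6
  9 to go: {2,3,4,5,6,7,8,9,10} 6
  if 0:p drops first: 6 orders
  if 1:r drops first: 6 orders
heap linearizations: 12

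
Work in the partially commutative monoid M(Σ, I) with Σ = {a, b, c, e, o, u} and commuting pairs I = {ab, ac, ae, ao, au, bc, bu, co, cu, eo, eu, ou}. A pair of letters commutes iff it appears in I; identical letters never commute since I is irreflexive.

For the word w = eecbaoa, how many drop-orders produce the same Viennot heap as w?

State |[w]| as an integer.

63

drop 0:e onto floor
drop 1:e onto {0:e}
drop 2:c onto {1:e}
drop 3:b onto {1:e}
drop 4:a onto floor
drop 5:o onto {3:b}
drop 6:a onto {4:a}
ground layer = {0:e, 4:a}
drop-orders for the pieces not yet dropped (sum over which currently-grounded one goes next):
  1 to go: {2} 1  {5} 1  {6} 1
  2 to go: {2,5} 2  {2,6} 2  {3,5} 1  {4,6} 1  {5,6} 2
  3 to go: {2,3,5} 3  {2,4,6} 3  {2,5,6} 6  {3,5,6} 3  {4,5,6} 3
  4 to go: {1,2,3,5} 3  {2,3,5,6} 12  {2,4,5,6} 12  {3,4,5,6} 6
  5 to go: {0,1,2,3,5} 3  {1,2,3,5,6} 15  {2,3,4,5,6} 30
  if 0:e drops first: 45 orders
  if 4:a drops first: 18 orders
heap linearizations: 63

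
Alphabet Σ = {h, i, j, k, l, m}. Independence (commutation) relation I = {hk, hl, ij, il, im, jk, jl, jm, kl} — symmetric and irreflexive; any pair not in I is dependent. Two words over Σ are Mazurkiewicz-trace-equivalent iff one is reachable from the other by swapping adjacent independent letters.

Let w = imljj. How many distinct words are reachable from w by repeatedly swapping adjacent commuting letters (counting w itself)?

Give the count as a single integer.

piece 0:i — minimal
piece 1:m — minimal
piece 2:l rests on {1:m}
piece 3:j — minimal
piece 4:j rests on {3:j}
minimal pieces: {0:i, 1:m, 3:j}
ways to finish when only these pieces remain (= sum over removing one remaining piece with nothing left below it):
  1 left: {0}→1  {2}→1  {4}→1
  2 left: {0,2}→2  {0,4}→2  {1,2}→1  {2,4}→2  {3,4}→1
  3 left: {0,1,2}→3  {0,2,4}→6  {0,3,4}→3  {1,2,4}→3  {2,3,4}→3
  placing 0:i first → 6 extensions
  placing 1:m first → 12 extensions
  placing 3:j first → 12 extensions
total linear extensions = 30

30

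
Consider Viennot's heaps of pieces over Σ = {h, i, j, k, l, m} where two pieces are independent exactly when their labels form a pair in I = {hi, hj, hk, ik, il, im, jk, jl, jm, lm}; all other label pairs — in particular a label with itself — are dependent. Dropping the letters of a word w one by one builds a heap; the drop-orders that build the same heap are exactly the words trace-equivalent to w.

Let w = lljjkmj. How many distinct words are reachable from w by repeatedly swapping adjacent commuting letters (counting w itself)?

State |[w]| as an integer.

#0=l has no predecessor
#1=l depends on [0:l]
#2=j has no predecessor
#3=j depends on [2:j]
#4=k depends on [1:l]
#5=m depends on [4:k]
#6=j depends on [3:j]
sources: [0:l, 2:j]
N(rest) = Σ N(rest − s) over sources s of rest; N(one piece) = 1:
  size 1 → [5]=1  [6]=1
  size 2 → [3,6]=1  [4,5]=1  [5,6]=2
  size 3 → [1,4,5]=1  [2,3,6]=1  [3,5,6]=3  [4,5,6]=3
  size 4 → [0,1,4,5]=1  [1,4,5,6]=4  [2,3,5,6]=4  [3,4,5,6]=6
  size 5 → [0,1,4,5,6]=5  [1,3,4,5,6]=10  [2,3,4,5,6]=10
  first=0(l) contributes 20
  first=2(j) contributes 15
|[w]| = 35

35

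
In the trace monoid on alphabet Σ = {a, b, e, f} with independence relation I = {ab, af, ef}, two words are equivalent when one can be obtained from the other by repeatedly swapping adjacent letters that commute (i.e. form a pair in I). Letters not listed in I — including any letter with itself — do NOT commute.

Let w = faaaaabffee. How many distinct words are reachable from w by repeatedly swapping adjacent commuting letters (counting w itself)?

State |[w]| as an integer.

piece 0:f — minimal
piece 1:a — minimal
piece 2:a rests on {1:a}
piece 3:a rests on {2:a}
piece 4:a rests on {3:a}
piece 5:a rests on {4:a}
piece 6:b rests on {0:f}
piece 7:f rests on {6:b}
piece 8:f rests on {7:f}
piece 9:e rests on {5:a, 6:b}
piece 10:e rests on {9:e}
minimal pieces: {0:f, 1:a}
ways to finish when only these pieces remain (= sum over removing one remaining piece with nothing left below it):
  1 left: {8}→1  {10}→1
  2 left: {7,8}→1  {8,10}→2  {9,10}→1
  3 left: {5,9,10}→1  {7,8,10}→3  {8,9,10}→3
  4 left: {4,5,9,10}→1  {5,8,9,10}→4  {7,8,9,10}→6
  5 left: {3,4,5,9,10}→1  {4,5,8,9,10}→5  {5,7,8,9,10}→10  {6,7,8,9,10}→6
  6 left: {0,6,7,8,9,10}→6  {2,3,4,5,9,10}→1  {3,4,5,8,9,10}→6  {4,5,7,8,9,10}→15  {5,6,7,8,9,10}→16
  7 left: {0,5,6,7,8,9,10}→22  {1,2,3,4,5,9,10}→1  {2,3,4,5,8,9,10}→7  {3,4,5,7,8,9,10}→21  {4,5,6,7,8,9,10}→31
  8 left: {0,4,5,6,7,8,9,10}→53  {1,2,3,4,5,8,9,10}→8  {2,3,4,5,7,8,9,10}→28  {3,4,5,6,7,8,9,10}→52
  9 left: {0,3,4,5,6,7,8,9,10}→105  {1,2,3,4,5,7,8,9,10}→36  {2,3,4,5,6,7,8,9,10}→80
  placing 0:f first → 116 extensions
  placing 1:a first → 185 extensions
total linear extensions = 301

301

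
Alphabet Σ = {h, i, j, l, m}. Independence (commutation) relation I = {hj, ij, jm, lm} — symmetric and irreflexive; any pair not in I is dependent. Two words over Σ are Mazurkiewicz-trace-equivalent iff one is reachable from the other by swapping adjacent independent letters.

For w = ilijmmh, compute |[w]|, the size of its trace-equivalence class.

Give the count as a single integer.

5

#0=i has no predecessor
#1=l depends on [0:i]
#2=i depends on [1:l]
#3=j depends on [1:l]
#4=m depends on [2:i]
#5=m depends on [4:m]
#6=h depends on [5:m]
sources: [0:i]
N(rest) = Σ N(rest − s) over sources s of rest; N(one piece) = 1:
  size 1 → [3]=1  [6]=1
  size 2 → [3,6]=2  [5,6]=1
  size 3 → [3,5,6]=3  [4,5,6]=1
  size 4 → [2,4,5,6]=1  [3,4,5,6]=4
  size 5 → [2,3,4,5,6]=5
  first=0(i) contributes 5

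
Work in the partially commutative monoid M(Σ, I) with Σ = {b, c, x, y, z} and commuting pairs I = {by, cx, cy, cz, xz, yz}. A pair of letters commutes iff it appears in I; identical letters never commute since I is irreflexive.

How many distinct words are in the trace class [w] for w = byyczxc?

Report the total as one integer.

102

piece 0:b — minimal
piece 1:y — minimal
piece 2:y rests on {1:y}
piece 3:c rests on {0:b}
piece 4:z rests on {0:b}
piece 5:x rests on {0:b, 2:y}
piece 6:c rests on {3:c}
minimal pieces: {0:b, 1:y}
ways to finish when only these pieces remain (= sum over removing one remaining piece with nothing left below it):
  1 left: {4}→1  {5}→1  {6}→1
  2 left: {2,5}→1  {3,6}→1  {4,5}→2  {4,6}→2  {5,6}→2
  3 left: {1,2,5}→1  {2,4,5}→3  {2,5,6}→3  {3,4,6}→3  {3,5,6}→3  {4,5,6}→6
  4 left: {1,2,4,5}→4  {1,2,5,6}→4  {2,3,5,6}→6  {2,4,5,6}→12  {3,4,5,6}→12
  5 left: {0,3,4,5,6}→12  {1,2,3,5,6}→10  {1,2,4,5,6}→20  {2,3,4,5,6}→30
  placing 0:b first → 60 extensions
  placing 1:y first → 42 extensions
total linear extensions = 102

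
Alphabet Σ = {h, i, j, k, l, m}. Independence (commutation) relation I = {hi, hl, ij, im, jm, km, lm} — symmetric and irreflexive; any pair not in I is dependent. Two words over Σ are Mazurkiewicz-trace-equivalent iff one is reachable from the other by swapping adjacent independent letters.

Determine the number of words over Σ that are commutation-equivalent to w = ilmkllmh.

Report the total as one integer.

#0=i has no predecessor
#1=l depends on [0:i]
#2=m has no predecessor
#3=k depends on [1:l]
#4=l depends on [3:k]
#5=l depends on [4:l]
#6=m depends on [2:m]
#7=h depends on [3:k, 6:m]
sources: [0:i, 2:m]
N(rest) = Σ N(rest − s) over sources s of rest; N(one piece) = 1:
  size 1 → [5]=1  [7]=1
  size 2 → [4,5]=1  [5,7]=2  [6,7]=1
  size 3 → [2,6,7]=1  [4,5,7]=3  [5,6,7]=3
  size 4 → [2,5,6,7]=4  [3,4,5,7]=3  [4,5,6,7]=6
  size 5 → [1,3,4,5,7]=3  [2,4,5,6,7]=10  [3,4,5,6,7]=9
  size 6 → [0,1,3,4,5,7]=3  [1,3,4,5,6,7]=12  [2,3,4,5,6,7]=19
  first=0(i) contributes 31
  first=2(m) contributes 15
|[w]| = 46

46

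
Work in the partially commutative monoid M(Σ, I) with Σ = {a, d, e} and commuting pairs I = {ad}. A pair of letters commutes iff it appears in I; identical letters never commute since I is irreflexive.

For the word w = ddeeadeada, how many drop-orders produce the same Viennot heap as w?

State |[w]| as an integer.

6

#0=d has no predecessor
#1=d depends on [0:d]
#2=e depends on [1:d]
#3=e depends on [2:e]
#4=a depends on [3:e]
#5=d depends on [3:e]
#6=e depends on [4:a, 5:d]
#7=a depends on [6:e]
#8=d depends on [6:e]
#9=a depends on [7:a]
sources: [0:d]
N(rest) = Σ N(rest − s) over sources s of rest; N(one piece) = 1:
  size 1 → [8]=1  [9]=1
  size 2 → [7,9]=1  [8,9]=2
  size 3 → [7,8,9]=3
  size 4 → [6,7,8,9]=3
  size 5 → [4,6,7,8,9]=3  [5,6,7,8,9]=3
  size 6 → [4,5,6,7,8,9]=6
  size 7 → [3,4,5,6,7,8,9]=6
  size 8 → [2,3,4,5,6,7,8,9]=6
  first=0(d) contributes 6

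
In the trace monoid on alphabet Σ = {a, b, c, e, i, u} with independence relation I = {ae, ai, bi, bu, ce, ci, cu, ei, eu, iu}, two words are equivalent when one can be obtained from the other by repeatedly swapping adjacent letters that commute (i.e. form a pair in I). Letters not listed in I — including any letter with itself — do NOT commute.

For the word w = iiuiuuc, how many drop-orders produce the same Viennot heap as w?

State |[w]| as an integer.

#0=i has no predecessor
#1=i depends on [0:i]
#2=u has no predecessor
#3=i depends on [1:i]
#4=u depends on [2:u]
#5=u depends on [4:u]
#6=c has no predecessor
sources: [0:i, 2:u, 6:c]
N(rest) = Σ N(rest − s) over sources s of rest; N(one piece) = 1:
  size 1 → [3]=1  [5]=1  [6]=1
  size 2 → [1,3]=1  [3,5]=2  [3,6]=2  [4,5]=1  [5,6]=2
  size 3 → [0,1,3]=1  [1,3,5]=3  [1,3,6]=3  [2,4,5]=1  [3,4,5]=3  [3,5,6]=6  [4,5,6]=3
  size 4 → [0,1,3,5]=4  [0,1,3,6]=4  [1,3,4,5]=6  [1,3,5,6]=12  [2,3,4,5]=4  [2,4,5,6]=4  [3,4,5,6]=12
  size 5 → [0,1,3,4,5]=10  [0,1,3,5,6]=20  [1,2,3,4,5]=10  [1,3,4,5,6]=30  [2,3,4,5,6]=20
  first=0(i) contributes 60
  first=2(u) contributes 60
  first=6(c) contributes 20
|[w]| = 140

140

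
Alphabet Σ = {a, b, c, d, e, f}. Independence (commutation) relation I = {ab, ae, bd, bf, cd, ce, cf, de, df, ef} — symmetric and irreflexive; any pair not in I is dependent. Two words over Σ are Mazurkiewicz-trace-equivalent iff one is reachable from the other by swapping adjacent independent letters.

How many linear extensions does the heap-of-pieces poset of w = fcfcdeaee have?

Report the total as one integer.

2520

drop 0:f onto floor
drop 1:c onto floor
drop 2:f onto {0:f}
drop 3:c onto {1:c}
drop 4:d onto floor
drop 5:e onto floor
drop 6:a onto {2:f, 3:c, 4:d}
drop 7:e onto {5:e}
drop 8:e onto {7:e}
ground layer = {0:f, 1:c, 4:d, 5:e}
drop-orders for the pieces not yet dropped (sum over which currently-grounded one goes next):
  1 to go: {6} 1  {8} 1
  2 to go: {2,6} 1  {3,6} 1  {4,6} 1  {6,8} 2  {7,8} 1
  3 to go: {0,2,6} 1  {1,3,6} 1  {2,3,6} 2  {2,4,6} 2  {2,6,8} 3  {3,4,6} 2  {3,6,8} 3  {4,6,8} 3  {5,7,8} 1  {6,7,8} 3
  4 to go: {0,2,3,6} 3  {0,2,4,6} 3  {0,2,6,8} 4  {1,2,3,6} 3  {1,3,4,6} 3  {1,3,6,8} 4  {2,3,4,6} 6  {2,3,6,8} 8  {2,4,6,8} 8  {2,6,7,8} 6  {3,4,6,8} 8  {3,6,7,8} 6  {4,6,7,8} 6  {5,6,7,8} 4
  5 to go: {0,1,2,3,6} 6  {0,2,3,4,6} 12  {0,2,3,6,8} 15  {0,2,4,6,8} 15  {0,2,6,7,8} 10  {1,2,3,4,6} 12  {1,2,3,6,8} 15  {1,3,4,6,8} 15  {1,3,6,7,8} 10  {2,3,4,6,8} 30  {2,3,6,7,8} 20  {2,4,6,7,8} 20  {2,5,6,7,8} 10  {3,4,6,7,8} 20  {3,5,6,7,8} 10  {4,5,6,7,8} 10
  6 to go: {0,1,2,3,4,6} 30  {0,1,2,3,6,8} 36  {0,2,3,4,6,8} 72  {0,2,3,6,7,8} 45  {0,2,4,6,7,8} 45  {0,2,5,6,7,8} 20  {1,2,3,4,6,8} 72  {1,2,3,6,7,8} 45  {1,3,4,6,7,8} 45  {1,3,5,6,7,8} 20  {2,3,4,6,7,8} 90  {2,3,5,6,7,8} 40  {2,4,5,6,7,8} 40  {3,4,5,6,7,8} 40
  7 to go: {0,1,2,3,4,6,8} 210  {0,1,2,3,6,7,8} 126  {0,2,3,4,6,7,8} 252  {0,2,3,5,6,7,8} 105  {0,2,4,5,6,7,8} 105  {1,2,3,4,6,7,8} 252  {1,2,3,5,6,7,8} 105  {1,3,4,5,6,7,8} 105  {2,3,4,5,6,7,8} 210
  if 0:f drops first: 672 orders
  if 1:c drops first: 672 orders
  if 4:d drops first: 336 orders
  if 5:e drops first: 840 orders
heap linearizations: 2520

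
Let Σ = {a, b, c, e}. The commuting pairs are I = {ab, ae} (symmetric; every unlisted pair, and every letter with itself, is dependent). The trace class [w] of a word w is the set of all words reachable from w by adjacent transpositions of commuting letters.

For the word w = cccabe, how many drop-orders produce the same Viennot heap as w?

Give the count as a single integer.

#0=c has no predecessor
#1=c depends on [0:c]
#2=c depends on [1:c]
#3=a depends on [2:c]
#4=b depends on [2:c]
#5=e depends on [4:b]
sources: [0:c]
N(rest) = Σ N(rest − s) over sources s of rest; N(one piece) = 1:
  size 1 → [3]=1  [5]=1
  size 2 → [3,5]=2  [4,5]=1
  size 3 → [3,4,5]=3
  size 4 → [2,3,4,5]=3
  first=0(c) contributes 3

3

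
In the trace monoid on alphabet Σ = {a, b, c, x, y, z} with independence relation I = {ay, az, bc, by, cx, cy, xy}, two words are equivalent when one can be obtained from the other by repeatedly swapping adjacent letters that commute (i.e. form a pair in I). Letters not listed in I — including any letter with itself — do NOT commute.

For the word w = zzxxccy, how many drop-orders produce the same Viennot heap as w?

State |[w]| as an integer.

30

piece 0:z — minimal
piece 1:z rests on {0:z}
piece 2:x rests on {1:z}
piece 3:x rests on {2:x}
piece 4:c rests on {1:z}
piece 5:c rests on {4:c}
piece 6:y rests on {1:z}
minimal pieces: {0:z}
ways to finish when only these pieces remain (= sum over removing one remaining piece with nothing left below it):
  1 left: {3}→1  {5}→1  {6}→1
  2 left: {2,3}→1  {3,5}→2  {3,6}→2  {4,5}→1  {5,6}→2
  3 left: {2,3,5}→3  {2,3,6}→3  {3,4,5}→3  {3,5,6}→6  {4,5,6}→3
  4 left: {2,3,4,5}→6  {2,3,5,6}→12  {3,4,5,6}→12
  5 left: {2,3,4,5,6}→30
  placing 0:z first → 30 extensions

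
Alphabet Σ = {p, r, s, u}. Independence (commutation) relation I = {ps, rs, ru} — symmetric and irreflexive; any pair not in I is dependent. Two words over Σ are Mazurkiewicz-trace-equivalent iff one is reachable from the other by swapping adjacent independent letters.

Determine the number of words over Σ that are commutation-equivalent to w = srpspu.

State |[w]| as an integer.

10

drop 0:s onto floor
drop 1:r onto floor
drop 2:p onto {1:r}
drop 3:s onto {0:s}
drop 4:p onto {2:p}
drop 5:u onto {3:s, 4:p}
ground layer = {0:s, 1:r}
drop-orders for the pieces not yet dropped (sum over which currently-grounded one goes next):
  1 to go: {5} 1
  2 to go: {3,5} 1  {4,5} 1
  3 to go: {0,3,5} 1  {2,4,5} 1  {3,4,5} 2
  4 to go: {0,3,4,5} 3  {1,2,4,5} 1  {2,3,4,5} 3
  if 0:s drops first: 4 orders
  if 1:r drops first: 6 orders
heap linearizations: 10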